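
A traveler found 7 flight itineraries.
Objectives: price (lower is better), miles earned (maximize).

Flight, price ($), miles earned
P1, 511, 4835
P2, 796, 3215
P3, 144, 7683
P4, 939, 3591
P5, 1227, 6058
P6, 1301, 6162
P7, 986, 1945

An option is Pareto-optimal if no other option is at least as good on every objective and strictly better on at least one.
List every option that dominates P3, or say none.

P1: worse on price (511 vs 144).
P2: worse on price (796 vs 144).
P4: worse on price (939 vs 144).
P5: worse on price (1227 vs 144).
P6: worse on price (1301 vs 144).
P7: worse on price (986 vs 144).
No option dominates P3.

none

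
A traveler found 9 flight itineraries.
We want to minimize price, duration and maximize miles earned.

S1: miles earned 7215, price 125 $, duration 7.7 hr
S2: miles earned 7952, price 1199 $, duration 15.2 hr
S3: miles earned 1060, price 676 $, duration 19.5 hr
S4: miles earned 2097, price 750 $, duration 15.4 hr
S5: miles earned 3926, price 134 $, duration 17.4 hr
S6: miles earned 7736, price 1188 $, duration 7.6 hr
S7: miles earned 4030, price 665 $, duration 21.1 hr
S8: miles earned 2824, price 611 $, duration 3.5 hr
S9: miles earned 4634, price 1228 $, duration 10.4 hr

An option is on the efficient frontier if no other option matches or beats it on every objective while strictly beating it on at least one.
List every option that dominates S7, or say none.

S1

S1: miles earned 7215≥4030, price 125≤665, duration 7.7≤21.1 — dominates S7.
Others (S2, S3, S4, S5, S6, S8, S9) are each worse than S7 on at least one objective.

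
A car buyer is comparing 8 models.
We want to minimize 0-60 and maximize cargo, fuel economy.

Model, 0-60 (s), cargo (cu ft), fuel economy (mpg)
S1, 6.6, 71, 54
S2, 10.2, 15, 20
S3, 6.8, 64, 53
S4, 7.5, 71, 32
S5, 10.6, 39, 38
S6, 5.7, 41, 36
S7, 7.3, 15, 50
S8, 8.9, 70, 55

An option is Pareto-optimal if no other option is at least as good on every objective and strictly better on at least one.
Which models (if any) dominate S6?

none

S1: worse on 0-60 (6.6 vs 5.7).
S2: worse on 0-60 (10.2 vs 5.7).
S3: worse on 0-60 (6.8 vs 5.7).
S4: worse on 0-60 (7.5 vs 5.7).
S5: worse on 0-60 (10.6 vs 5.7).
S7: worse on 0-60 (7.3 vs 5.7).
S8: worse on 0-60 (8.9 vs 5.7).
No option dominates S6.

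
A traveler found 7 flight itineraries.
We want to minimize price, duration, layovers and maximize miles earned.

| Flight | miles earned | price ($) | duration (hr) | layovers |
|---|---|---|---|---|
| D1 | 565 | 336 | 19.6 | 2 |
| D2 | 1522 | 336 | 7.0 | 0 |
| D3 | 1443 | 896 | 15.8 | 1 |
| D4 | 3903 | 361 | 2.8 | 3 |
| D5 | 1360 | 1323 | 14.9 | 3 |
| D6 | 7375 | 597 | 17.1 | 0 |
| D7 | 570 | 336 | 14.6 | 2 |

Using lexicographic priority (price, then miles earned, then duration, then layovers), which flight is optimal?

D2

First minimize price: best is 336, kept {D1, D2, D7}.
Then maximize miles earned: best is 1522, kept {D2}.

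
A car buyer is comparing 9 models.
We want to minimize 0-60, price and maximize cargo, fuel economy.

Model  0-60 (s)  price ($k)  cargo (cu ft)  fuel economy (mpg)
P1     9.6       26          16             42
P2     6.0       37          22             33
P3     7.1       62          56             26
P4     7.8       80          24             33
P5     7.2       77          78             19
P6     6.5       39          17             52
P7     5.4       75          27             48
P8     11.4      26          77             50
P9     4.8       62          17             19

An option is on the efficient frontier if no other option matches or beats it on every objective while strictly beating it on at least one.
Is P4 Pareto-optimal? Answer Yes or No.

P7 vs P4: 0-60 5.4≤7.8, price 75≤80, cargo 27≥24, fuel economy 48≥33 — P7 is at least as good on every objective and strictly better on at least one, so P7 dominates P4.

No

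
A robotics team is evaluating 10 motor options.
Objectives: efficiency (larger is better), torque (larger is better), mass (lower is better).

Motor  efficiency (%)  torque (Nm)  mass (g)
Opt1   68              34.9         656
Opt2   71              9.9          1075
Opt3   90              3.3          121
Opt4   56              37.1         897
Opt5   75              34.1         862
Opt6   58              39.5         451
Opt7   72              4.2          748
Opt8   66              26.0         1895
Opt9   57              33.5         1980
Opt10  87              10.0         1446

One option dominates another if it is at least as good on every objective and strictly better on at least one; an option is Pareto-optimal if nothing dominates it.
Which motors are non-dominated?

Opt1, Opt3, Opt5, Opt6, Opt7, Opt10

Opt1: not dominated.
Opt2: dominated by Opt5 (efficiency 75≥71, torque 34.1≥9.9, mass 862≤1075).
Opt3: not dominated (best efficiency).
Opt4: dominated by Opt6 (efficiency 58≥56, torque 39.5≥37.1, mass 451≤897).
Opt5: not dominated.
Opt6: not dominated (best torque).
Opt7: not dominated.
Opt8: dominated by Opt1 (efficiency 68≥66, torque 34.9≥26.0, mass 656≤1895).
Opt9: dominated by Opt1 (efficiency 68≥57, torque 34.9≥33.5, mass 656≤1980).
Opt10: not dominated.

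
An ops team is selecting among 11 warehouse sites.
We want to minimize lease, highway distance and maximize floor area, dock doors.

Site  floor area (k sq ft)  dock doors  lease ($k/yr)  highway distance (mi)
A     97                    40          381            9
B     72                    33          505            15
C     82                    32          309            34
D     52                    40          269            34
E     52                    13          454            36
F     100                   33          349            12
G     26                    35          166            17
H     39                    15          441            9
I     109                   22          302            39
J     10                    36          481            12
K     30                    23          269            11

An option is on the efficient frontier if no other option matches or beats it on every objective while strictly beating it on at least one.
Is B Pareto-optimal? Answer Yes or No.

No

A vs B: floor area 97≥72, dock doors 40≥33, lease 381≤505, highway distance 9≤15 — A is at least as good on every objective and strictly better on at least one, so A dominates B.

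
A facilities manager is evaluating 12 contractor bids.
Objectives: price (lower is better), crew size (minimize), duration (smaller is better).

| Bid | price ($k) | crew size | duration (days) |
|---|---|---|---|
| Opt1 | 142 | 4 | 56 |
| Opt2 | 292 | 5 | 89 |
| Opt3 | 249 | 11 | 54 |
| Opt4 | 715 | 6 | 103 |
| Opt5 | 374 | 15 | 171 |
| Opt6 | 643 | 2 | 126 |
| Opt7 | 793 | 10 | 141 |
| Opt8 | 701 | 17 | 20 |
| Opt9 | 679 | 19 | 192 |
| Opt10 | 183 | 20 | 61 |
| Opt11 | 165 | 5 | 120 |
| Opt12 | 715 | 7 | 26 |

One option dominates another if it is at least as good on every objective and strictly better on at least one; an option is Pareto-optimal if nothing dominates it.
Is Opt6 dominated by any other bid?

Opt1: worse on crew size (4 vs 2).
Opt2: worse on crew size (5 vs 2).
Opt3: worse on crew size (11 vs 2).
Opt4: worse on price (715 vs 643).
Opt5: worse on crew size (15 vs 2).
Opt7: worse on price (793 vs 643).
Opt8: worse on price (701 vs 643).
Opt9: worse on price (679 vs 643).
Opt10: worse on crew size (20 vs 2).
Opt11: worse on crew size (5 vs 2).
Opt12: worse on price (715 vs 643).
No option is at least as good as Opt6 on every objective and strictly better on one.

No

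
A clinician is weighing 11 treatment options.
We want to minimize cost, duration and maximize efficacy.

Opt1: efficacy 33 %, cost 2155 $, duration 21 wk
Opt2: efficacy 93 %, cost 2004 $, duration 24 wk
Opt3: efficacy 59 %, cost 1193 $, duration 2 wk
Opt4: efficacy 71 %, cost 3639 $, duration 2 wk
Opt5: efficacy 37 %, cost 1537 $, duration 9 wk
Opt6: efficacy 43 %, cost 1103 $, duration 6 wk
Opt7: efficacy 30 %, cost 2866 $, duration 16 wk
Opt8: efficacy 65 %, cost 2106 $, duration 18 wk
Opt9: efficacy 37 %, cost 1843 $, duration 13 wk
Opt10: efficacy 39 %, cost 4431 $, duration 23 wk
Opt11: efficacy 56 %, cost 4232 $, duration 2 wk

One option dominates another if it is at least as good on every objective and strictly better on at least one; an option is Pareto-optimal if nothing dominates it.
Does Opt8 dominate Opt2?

No

Opt8 vs Opt2: Opt8 is worse on efficacy (65 vs 93), so it does not dominate Opt2.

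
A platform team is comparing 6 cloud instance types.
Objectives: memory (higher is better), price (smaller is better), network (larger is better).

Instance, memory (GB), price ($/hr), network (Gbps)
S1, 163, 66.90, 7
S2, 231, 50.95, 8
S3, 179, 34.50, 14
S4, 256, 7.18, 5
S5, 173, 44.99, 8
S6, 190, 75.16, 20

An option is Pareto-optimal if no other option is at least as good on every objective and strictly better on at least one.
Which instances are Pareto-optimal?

S2, S3, S4, S6

S1: dominated by S2 (memory 231≥163, price 50.95≤66.90, network 8≥7).
S2: not dominated.
S3: not dominated.
S4: not dominated (best memory).
S5: dominated by S3 (memory 179≥173, price 34.50≤44.99, network 14≥8).
S6: not dominated (best network).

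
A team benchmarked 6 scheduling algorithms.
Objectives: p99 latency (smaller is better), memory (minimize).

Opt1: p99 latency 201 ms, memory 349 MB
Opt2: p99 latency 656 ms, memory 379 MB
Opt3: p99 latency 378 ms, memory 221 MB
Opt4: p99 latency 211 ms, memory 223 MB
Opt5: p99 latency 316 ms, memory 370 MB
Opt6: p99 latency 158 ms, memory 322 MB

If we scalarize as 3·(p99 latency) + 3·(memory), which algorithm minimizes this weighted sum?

Opt4

Opt1: 3·201 + 3·349 = 1650
Opt2: 3·656 + 3·379 = 3105
Opt3: 3·378 + 3·221 = 1797
Opt4: 3·211 + 3·223 = 1302
Opt5: 3·316 + 3·370 = 2058
Opt6: 3·158 + 3·322 = 1440
Lowest: Opt4 at 1302.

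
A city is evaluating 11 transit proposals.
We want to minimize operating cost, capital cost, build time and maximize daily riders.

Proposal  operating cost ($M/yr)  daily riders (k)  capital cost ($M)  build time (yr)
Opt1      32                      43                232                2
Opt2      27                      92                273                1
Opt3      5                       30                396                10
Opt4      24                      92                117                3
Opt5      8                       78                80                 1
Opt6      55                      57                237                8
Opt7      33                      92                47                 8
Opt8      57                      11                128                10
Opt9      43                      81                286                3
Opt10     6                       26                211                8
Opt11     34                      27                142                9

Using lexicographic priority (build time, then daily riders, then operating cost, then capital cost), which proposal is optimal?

First minimize build time: best is 1, kept {Opt2, Opt5}.
Then maximize daily riders: best is 92, kept {Opt2}.

Opt2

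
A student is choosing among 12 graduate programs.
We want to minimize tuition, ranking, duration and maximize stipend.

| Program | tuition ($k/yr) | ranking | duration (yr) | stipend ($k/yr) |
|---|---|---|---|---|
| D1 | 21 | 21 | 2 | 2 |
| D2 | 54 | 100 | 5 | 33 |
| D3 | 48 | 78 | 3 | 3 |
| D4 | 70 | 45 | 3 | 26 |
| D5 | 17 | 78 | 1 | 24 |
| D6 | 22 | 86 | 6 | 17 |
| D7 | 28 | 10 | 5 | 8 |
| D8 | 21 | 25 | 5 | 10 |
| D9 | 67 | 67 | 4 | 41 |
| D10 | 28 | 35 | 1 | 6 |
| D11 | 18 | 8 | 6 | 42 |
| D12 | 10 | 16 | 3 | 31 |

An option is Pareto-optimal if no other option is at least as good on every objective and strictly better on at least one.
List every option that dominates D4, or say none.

D12

D12: tuition 10≤70, ranking 16≤45, duration 3≤3, stipend 31≥26 — dominates D4.
Others (D1, D2, D3, D5, D6, D7, D8, D9, D10, D11) are each worse than D4 on at least one objective.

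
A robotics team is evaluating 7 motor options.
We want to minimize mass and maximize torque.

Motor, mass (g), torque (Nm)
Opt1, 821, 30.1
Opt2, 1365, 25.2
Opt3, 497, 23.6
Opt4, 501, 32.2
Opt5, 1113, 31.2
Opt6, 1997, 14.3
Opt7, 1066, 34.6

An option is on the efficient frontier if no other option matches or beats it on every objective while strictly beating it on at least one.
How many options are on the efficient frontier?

Opt1: dominated by Opt4 (mass 501≤821, torque 32.2≥30.1).
Opt2: dominated by Opt1 (mass 821≤1365, torque 30.1≥25.2).
Opt3: not dominated (best mass).
Opt4: not dominated.
Opt5: dominated by Opt4 (mass 501≤1113, torque 32.2≥31.2).
Opt6: dominated by Opt1 (mass 821≤1997, torque 30.1≥14.3).
Opt7: not dominated (best torque).
Pareto-optimal: Opt3, Opt4, Opt7 → 3.

3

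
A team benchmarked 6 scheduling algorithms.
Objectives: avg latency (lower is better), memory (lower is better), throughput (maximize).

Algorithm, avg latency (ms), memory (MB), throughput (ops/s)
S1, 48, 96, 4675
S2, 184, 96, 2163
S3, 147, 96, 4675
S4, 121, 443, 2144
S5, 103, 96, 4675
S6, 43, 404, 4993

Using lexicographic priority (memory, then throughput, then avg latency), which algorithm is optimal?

S1

First minimize memory: best is 96, kept {S1, S2, S3, S5}.
Then maximize throughput: best is 4675, kept {S1, S3, S5}.
Then minimize avg latency: best is 48, kept {S1}.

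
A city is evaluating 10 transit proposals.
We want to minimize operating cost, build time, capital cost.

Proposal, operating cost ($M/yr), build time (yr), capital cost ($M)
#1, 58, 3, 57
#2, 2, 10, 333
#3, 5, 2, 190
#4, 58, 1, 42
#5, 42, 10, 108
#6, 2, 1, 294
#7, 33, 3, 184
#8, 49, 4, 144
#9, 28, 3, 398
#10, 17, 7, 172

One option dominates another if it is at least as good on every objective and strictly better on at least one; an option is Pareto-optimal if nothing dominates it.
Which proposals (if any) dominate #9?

#3, #6

#3: operating cost 5≤28, build time 2≤3, capital cost 190≤398 — dominates #9.
#6: operating cost 2≤28, build time 1≤3, capital cost 294≤398 — dominates #9.
Others (#1, #2, #4, #5, #7, #8, #10) are each worse than #9 on at least one objective.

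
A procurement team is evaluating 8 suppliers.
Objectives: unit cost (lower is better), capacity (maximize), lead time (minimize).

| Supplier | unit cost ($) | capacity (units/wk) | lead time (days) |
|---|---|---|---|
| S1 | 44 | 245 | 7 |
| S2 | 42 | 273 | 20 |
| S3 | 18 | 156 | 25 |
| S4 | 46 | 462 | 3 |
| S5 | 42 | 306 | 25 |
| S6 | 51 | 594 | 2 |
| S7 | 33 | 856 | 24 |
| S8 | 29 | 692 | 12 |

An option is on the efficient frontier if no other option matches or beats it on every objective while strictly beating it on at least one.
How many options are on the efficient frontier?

6

S1: not dominated.
S2: dominated by S8 (unit cost 29≤42, capacity 692≥273, lead time 12≤20).
S3: not dominated (best unit cost).
S4: not dominated.
S5: dominated by S7 (unit cost 33≤42, capacity 856≥306, lead time 24≤25).
S6: not dominated (best lead time).
S7: not dominated (best capacity).
S8: not dominated.
Pareto-optimal: S1, S3, S4, S6, S7, S8 → 6.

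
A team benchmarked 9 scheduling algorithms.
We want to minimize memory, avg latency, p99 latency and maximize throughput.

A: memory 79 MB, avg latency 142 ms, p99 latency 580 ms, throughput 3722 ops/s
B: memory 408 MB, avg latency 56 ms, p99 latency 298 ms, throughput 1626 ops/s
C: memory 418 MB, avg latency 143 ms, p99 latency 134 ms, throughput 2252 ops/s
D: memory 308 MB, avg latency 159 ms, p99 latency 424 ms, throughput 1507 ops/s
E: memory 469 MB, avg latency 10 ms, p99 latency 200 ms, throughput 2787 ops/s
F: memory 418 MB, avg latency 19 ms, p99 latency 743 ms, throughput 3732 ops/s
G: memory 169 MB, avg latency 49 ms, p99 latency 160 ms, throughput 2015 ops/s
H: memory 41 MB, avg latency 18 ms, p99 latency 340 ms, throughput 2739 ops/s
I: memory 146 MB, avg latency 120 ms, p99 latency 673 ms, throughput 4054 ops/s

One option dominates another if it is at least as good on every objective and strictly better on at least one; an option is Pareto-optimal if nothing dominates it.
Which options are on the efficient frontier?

A, C, E, F, G, H, I

A: not dominated.
B: dominated by G (memory 169≤408, avg latency 49≤56, p99 latency 160≤298, throughput 2015≥1626).
C: not dominated (best p99 latency).
D: dominated by G (memory 169≤308, avg latency 49≤159, p99 latency 160≤424, throughput 2015≥1507).
E: not dominated (best avg latency).
F: not dominated.
G: not dominated.
H: not dominated (best memory).
I: not dominated (best throughput).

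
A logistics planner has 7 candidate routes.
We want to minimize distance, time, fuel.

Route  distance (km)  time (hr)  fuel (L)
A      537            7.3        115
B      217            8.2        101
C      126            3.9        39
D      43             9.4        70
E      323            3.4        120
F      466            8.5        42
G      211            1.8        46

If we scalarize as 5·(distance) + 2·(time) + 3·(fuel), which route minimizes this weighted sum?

D

A: 5·537 + 2·7.3 + 3·115 = 3044.6
B: 5·217 + 2·8.2 + 3·101 = 1404.4
C: 5·126 + 2·3.9 + 3·39 = 754.8
D: 5·43 + 2·9.4 + 3·70 = 443.8
E: 5·323 + 2·3.4 + 3·120 = 1981.8
F: 5·466 + 2·8.5 + 3·42 = 2473.0
G: 5·211 + 2·1.8 + 3·46 = 1196.6
Lowest: D at 443.8.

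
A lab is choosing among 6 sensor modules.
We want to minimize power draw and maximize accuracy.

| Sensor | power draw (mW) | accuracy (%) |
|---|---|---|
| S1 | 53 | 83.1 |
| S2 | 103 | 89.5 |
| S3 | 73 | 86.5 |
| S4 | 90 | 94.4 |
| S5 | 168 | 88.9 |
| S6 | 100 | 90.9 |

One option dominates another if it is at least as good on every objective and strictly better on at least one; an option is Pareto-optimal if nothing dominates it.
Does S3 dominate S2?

S3 vs S2: S3 is worse on accuracy (86.5 vs 89.5), so it does not dominate S2.

No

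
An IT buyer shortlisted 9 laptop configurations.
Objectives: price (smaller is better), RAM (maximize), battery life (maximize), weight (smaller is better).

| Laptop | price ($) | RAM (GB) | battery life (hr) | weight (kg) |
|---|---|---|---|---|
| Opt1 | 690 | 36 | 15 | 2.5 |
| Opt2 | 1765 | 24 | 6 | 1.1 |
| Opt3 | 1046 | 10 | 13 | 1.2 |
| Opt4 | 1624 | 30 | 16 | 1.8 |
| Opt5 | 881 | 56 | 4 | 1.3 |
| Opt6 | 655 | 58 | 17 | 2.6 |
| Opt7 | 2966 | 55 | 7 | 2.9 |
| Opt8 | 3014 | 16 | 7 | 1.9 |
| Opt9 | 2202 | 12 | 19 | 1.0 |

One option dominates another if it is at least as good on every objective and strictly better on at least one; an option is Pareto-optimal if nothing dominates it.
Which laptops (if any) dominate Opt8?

Opt4: price 1624≤3014, RAM 30≥16, battery life 16≥7, weight 1.8≤1.9 — dominates Opt8.
Others (Opt1, Opt2, Opt3, Opt5, Opt6, Opt7, Opt9) are each worse than Opt8 on at least one objective.

Opt4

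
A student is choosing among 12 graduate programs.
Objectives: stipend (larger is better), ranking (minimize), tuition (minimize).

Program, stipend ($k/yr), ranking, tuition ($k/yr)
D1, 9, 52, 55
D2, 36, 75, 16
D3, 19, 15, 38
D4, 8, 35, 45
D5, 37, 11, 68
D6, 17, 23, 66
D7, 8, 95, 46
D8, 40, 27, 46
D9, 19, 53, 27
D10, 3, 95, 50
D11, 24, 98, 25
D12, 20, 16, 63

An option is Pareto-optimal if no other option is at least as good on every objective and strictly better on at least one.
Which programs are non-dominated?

D2, D3, D5, D8, D9, D12

D1: dominated by D3 (stipend 19≥9, ranking 15≤52, tuition 38≤55).
D2: not dominated (best tuition).
D3: not dominated.
D4: dominated by D3 (stipend 19≥8, ranking 15≤35, tuition 38≤45).
D5: not dominated (best ranking).
D6: dominated by D3 (stipend 19≥17, ranking 15≤23, tuition 38≤66).
D7: dominated by D2 (stipend 36≥8, ranking 75≤95, tuition 16≤46).
D8: not dominated (best stipend).
D9: not dominated.
D10: dominated by D2 (stipend 36≥3, ranking 75≤95, tuition 16≤50).
D11: dominated by D2 (stipend 36≥24, ranking 75≤98, tuition 16≤25).
D12: not dominated.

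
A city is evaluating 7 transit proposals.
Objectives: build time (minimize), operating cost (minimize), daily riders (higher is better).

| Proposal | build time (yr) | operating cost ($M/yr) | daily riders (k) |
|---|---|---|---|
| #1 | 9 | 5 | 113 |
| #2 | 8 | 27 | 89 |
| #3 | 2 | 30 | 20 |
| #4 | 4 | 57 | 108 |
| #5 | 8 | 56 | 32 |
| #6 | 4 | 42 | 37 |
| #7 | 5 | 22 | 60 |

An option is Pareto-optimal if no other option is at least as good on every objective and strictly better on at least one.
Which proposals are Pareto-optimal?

#1: not dominated (best operating cost).
#2: not dominated.
#3: not dominated (best build time).
#4: not dominated.
#5: dominated by #2 (build time 8≤8, operating cost 27≤56, daily riders 89≥32).
#6: not dominated.
#7: not dominated.

#1, #2, #3, #4, #6, #7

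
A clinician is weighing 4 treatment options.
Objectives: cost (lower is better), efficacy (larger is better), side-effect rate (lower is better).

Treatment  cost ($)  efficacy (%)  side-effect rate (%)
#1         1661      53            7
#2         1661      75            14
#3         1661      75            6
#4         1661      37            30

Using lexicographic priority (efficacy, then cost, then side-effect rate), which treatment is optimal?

#3

First maximize efficacy: best is 75, kept {#2, #3}.
Then minimize cost: best is 1661, kept {#2, #3}.
Then minimize side-effect rate: best is 6, kept {#3}.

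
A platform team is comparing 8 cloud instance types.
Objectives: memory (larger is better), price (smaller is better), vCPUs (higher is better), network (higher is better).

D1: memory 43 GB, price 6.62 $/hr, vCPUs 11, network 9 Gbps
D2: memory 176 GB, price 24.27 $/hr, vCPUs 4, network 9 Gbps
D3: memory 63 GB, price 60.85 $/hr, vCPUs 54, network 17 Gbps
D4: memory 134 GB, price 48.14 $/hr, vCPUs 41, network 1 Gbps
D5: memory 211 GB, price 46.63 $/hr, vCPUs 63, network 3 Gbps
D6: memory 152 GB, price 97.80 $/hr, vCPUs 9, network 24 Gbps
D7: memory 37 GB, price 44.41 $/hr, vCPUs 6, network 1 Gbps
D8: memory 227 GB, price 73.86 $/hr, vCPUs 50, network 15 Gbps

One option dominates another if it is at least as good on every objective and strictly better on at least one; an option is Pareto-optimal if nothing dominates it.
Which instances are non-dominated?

D1: not dominated (best price).
D2: not dominated.
D3: not dominated.
D4: dominated by D5 (memory 211≥134, price 46.63≤48.14, vCPUs 63≥41, network 3≥1).
D5: not dominated (best vCPUs).
D6: not dominated (best network).
D7: dominated by D1 (memory 43≥37, price 6.62≤44.41, vCPUs 11≥6, network 9≥1).
D8: not dominated (best memory).

D1, D2, D3, D5, D6, D8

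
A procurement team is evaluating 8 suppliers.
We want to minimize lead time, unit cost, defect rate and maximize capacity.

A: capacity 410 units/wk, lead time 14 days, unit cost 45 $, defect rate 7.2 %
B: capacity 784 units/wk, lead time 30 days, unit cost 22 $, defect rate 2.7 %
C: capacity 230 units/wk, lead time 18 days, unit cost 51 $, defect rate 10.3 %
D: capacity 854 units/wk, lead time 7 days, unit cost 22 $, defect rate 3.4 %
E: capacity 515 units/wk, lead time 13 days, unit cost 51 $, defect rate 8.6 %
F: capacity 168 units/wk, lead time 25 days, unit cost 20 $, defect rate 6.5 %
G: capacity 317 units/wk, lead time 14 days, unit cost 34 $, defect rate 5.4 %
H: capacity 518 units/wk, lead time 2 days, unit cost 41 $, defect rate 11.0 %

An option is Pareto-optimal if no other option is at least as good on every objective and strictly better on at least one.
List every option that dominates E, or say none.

D

D: capacity 854≥515, lead time 7≤13, unit cost 22≤51, defect rate 3.4≤8.6 — dominates E.
Others (A, B, C, F, G, H) are each worse than E on at least one objective.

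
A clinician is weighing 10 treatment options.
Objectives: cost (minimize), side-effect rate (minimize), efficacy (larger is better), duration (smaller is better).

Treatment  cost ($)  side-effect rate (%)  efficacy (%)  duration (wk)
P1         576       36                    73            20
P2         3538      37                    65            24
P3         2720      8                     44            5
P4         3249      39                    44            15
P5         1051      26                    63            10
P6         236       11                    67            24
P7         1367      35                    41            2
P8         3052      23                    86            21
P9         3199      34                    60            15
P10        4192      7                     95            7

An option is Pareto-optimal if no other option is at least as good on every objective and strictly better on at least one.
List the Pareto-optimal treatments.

P1: not dominated.
P2: dominated by P1 (cost 576≤3538, side-effect rate 36≤37, efficacy 73≥65, duration 20≤24).
P3: not dominated.
P4: dominated by P3 (cost 2720≤3249, side-effect rate 8≤39, efficacy 44≥44, duration 5≤15).
P5: not dominated.
P6: not dominated (best cost).
P7: not dominated (best duration).
P8: not dominated.
P9: dominated by P5 (cost 1051≤3199, side-effect rate 26≤34, efficacy 63≥60, duration 10≤15).
P10: not dominated (best side-effect rate).

P1, P3, P5, P6, P7, P8, P10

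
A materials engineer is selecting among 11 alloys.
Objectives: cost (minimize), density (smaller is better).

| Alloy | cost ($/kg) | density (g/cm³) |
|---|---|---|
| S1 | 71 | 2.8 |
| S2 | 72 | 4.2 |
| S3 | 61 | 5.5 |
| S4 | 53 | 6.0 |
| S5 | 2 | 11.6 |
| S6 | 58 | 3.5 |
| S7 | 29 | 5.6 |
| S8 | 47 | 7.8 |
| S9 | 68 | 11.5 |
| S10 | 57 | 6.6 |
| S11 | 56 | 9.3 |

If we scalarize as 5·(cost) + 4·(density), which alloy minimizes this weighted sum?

S5

S1: 5·71 + 4·2.8 = 366.2
S2: 5·72 + 4·4.2 = 376.8
S3: 5·61 + 4·5.5 = 327.0
S4: 5·53 + 4·6.0 = 289.0
S5: 5·2 + 4·11.6 = 56.4
S6: 5·58 + 4·3.5 = 304.0
S7: 5·29 + 4·5.6 = 167.4
S8: 5·47 + 4·7.8 = 266.2
S9: 5·68 + 4·11.5 = 386.0
S10: 5·57 + 4·6.6 = 311.4
S11: 5·56 + 4·9.3 = 317.2
Lowest: S5 at 56.4.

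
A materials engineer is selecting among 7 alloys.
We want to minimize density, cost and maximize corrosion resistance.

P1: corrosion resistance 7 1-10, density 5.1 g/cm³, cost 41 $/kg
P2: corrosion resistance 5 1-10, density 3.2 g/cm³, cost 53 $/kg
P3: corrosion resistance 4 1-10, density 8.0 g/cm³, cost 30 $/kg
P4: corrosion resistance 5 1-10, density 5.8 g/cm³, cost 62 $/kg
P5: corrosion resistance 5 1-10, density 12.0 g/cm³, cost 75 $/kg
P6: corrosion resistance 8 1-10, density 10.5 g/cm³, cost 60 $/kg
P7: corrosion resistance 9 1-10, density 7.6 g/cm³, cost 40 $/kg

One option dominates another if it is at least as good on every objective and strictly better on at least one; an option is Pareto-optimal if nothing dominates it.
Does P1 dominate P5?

Yes

P1 vs P5: corrosion resistance 7≥5, density 5.1≤12.0, cost 41≤75 — P1 is at least as good on every objective with at least one strict improvement.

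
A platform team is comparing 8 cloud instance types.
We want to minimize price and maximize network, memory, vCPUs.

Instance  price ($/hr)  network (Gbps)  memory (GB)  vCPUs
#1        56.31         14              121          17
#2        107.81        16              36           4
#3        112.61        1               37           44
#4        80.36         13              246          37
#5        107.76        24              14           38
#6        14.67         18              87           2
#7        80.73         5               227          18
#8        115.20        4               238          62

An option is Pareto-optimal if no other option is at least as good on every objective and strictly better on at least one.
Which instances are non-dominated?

#1: not dominated.
#2: not dominated.
#3: not dominated.
#4: not dominated (best memory).
#5: not dominated (best network).
#6: not dominated (best price).
#7: dominated by #4 (price 80.36≤80.73, network 13≥5, memory 246≥227, vCPUs 37≥18).
#8: not dominated (best vCPUs).

#1, #2, #3, #4, #5, #6, #8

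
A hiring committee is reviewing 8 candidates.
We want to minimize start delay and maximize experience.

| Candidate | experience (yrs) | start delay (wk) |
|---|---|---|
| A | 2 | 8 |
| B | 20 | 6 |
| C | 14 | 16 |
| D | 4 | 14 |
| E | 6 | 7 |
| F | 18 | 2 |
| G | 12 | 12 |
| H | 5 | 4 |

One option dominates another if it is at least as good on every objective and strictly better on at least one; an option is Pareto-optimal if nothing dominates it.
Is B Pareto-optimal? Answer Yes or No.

A: worse on experience (2 vs 20).
C: worse on experience (14 vs 20).
D: worse on experience (4 vs 20).
E: worse on experience (6 vs 20).
F: worse on experience (18 vs 20).
G: worse on experience (12 vs 20).
H: worse on experience (5 vs 20).
No option is at least as good as B on every objective and strictly better on one.

Yes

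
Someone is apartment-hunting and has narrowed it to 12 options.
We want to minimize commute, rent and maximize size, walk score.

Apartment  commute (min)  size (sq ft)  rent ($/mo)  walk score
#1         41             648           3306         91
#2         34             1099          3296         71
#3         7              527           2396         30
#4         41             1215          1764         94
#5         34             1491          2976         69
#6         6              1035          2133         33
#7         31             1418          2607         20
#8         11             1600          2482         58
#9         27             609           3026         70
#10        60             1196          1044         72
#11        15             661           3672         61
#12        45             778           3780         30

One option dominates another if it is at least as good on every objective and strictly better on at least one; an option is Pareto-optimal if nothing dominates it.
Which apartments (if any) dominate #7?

#8: commute 11≤31, size 1600≥1418, rent 2482≤2607, walk score 58≥20 — dominates #7.
Others (#1, #2, #3, #4, #5, #6, #9, #10, #11, #12) are each worse than #7 on at least one objective.

#8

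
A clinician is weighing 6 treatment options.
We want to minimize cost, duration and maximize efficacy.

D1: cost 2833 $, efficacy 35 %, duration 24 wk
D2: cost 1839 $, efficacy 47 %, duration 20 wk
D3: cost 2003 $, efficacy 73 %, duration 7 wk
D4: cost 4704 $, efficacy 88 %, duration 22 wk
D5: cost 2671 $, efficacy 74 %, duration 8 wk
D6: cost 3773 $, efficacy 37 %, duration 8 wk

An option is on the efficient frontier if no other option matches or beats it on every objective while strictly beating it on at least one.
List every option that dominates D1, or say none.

D2, D3, D5

D2: cost 1839≤2833, efficacy 47≥35, duration 20≤24 — dominates D1.
D3: cost 2003≤2833, efficacy 73≥35, duration 7≤24 — dominates D1.
D5: cost 2671≤2833, efficacy 74≥35, duration 8≤24 — dominates D1.
Others (D4, D6) are each worse than D1 on at least one objective.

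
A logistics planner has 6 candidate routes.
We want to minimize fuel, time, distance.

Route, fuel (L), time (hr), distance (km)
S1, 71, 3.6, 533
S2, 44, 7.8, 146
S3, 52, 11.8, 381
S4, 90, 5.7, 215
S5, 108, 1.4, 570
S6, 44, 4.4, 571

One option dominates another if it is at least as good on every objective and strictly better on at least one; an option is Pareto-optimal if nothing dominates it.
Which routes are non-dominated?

S1: not dominated.
S2: not dominated (best distance).
S3: dominated by S2 (fuel 44≤52, time 7.8≤11.8, distance 146≤381).
S4: not dominated.
S5: not dominated (best time).
S6: not dominated.

S1, S2, S4, S5, S6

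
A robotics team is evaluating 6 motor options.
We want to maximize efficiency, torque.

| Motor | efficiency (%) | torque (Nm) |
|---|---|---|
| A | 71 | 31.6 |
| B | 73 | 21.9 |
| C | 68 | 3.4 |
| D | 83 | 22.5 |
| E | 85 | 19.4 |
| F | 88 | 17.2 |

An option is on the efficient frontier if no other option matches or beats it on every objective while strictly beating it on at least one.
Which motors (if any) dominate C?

A: efficiency 71≥68, torque 31.6≥3.4 — dominates C.
B: efficiency 73≥68, torque 21.9≥3.4 — dominates C.
D: efficiency 83≥68, torque 22.5≥3.4 — dominates C.
E: efficiency 85≥68, torque 19.4≥3.4 — dominates C.
F: efficiency 88≥68, torque 17.2≥3.4 — dominates C.

A, B, D, E, F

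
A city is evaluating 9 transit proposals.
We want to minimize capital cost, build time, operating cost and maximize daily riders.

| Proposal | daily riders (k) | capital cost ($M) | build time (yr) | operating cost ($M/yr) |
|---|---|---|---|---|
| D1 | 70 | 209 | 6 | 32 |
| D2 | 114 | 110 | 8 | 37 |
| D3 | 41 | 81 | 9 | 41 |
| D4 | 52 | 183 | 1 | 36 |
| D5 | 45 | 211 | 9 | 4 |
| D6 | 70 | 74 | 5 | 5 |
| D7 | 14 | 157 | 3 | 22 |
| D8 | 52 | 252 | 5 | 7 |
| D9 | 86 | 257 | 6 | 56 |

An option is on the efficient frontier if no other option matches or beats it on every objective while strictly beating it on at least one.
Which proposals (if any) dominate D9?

D1: worse on daily riders (70 vs 86).
D2: worse on build time (8 vs 6).
D3: worse on daily riders (41 vs 86).
D4: worse on daily riders (52 vs 86).
D5: worse on daily riders (45 vs 86).
D6: worse on daily riders (70 vs 86).
D7: worse on daily riders (14 vs 86).
D8: worse on daily riders (52 vs 86).
No option dominates D9.

none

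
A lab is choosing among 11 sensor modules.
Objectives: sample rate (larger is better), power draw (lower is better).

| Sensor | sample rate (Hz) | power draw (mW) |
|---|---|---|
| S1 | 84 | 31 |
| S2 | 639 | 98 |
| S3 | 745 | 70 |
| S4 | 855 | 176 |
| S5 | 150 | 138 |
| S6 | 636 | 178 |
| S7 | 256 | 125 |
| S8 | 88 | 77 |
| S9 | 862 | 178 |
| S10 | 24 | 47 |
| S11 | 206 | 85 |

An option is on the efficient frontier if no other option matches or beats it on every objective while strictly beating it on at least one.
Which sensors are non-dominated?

S1: not dominated (best power draw).
S2: dominated by S3 (sample rate 745≥639, power draw 70≤98).
S3: not dominated.
S4: not dominated.
S5: dominated by S2 (sample rate 639≥150, power draw 98≤138).
S6: dominated by S2 (sample rate 639≥636, power draw 98≤178).
S7: dominated by S2 (sample rate 639≥256, power draw 98≤125).
S8: dominated by S3 (sample rate 745≥88, power draw 70≤77).
S9: not dominated (best sample rate).
S10: dominated by S1 (sample rate 84≥24, power draw 31≤47).
S11: dominated by S3 (sample rate 745≥206, power draw 70≤85).

S1, S3, S4, S9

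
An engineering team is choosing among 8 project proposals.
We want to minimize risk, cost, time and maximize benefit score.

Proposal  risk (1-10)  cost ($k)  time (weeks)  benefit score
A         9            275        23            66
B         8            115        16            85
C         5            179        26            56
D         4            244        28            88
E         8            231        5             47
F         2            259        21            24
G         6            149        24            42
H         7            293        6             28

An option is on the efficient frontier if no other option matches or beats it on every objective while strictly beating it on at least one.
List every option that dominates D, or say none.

none

A: worse on risk (9 vs 4).
B: worse on risk (8 vs 4).
C: worse on risk (5 vs 4).
E: worse on risk (8 vs 4).
F: worse on cost (259 vs 244).
G: worse on risk (6 vs 4).
H: worse on risk (7 vs 4).
No option dominates D.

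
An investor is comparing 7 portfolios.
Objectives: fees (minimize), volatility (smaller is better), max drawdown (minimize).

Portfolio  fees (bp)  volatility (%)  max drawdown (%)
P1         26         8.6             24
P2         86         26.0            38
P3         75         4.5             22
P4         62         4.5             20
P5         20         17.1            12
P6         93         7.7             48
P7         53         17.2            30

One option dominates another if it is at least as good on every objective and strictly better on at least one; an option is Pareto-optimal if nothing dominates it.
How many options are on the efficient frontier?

P1: not dominated.
P2: dominated by P1 (fees 26≤86, volatility 8.6≤26.0, max drawdown 24≤38).
P3: dominated by P4 (fees 62≤75, volatility 4.5≤4.5, max drawdown 20≤22).
P4: not dominated.
P5: not dominated (best fees).
P6: dominated by P3 (fees 75≤93, volatility 4.5≤7.7, max drawdown 22≤48).
P7: dominated by P1 (fees 26≤53, volatility 8.6≤17.2, max drawdown 24≤30).
Pareto-optimal: P1, P4, P5 → 3.

3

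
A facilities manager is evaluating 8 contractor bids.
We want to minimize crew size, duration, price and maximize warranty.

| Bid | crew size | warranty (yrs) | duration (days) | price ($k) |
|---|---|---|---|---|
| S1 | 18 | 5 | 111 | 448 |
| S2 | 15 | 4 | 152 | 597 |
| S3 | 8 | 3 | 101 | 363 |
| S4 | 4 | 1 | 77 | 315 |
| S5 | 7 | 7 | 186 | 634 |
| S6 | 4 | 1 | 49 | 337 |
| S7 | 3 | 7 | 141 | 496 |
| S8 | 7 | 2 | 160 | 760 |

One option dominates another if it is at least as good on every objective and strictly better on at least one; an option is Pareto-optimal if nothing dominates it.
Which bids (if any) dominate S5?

S7: crew size 3≤7, warranty 7≥7, duration 141≤186, price 496≤634 — dominates S5.
Others (S1, S2, S3, S4, S6, S8) are each worse than S5 on at least one objective.

S7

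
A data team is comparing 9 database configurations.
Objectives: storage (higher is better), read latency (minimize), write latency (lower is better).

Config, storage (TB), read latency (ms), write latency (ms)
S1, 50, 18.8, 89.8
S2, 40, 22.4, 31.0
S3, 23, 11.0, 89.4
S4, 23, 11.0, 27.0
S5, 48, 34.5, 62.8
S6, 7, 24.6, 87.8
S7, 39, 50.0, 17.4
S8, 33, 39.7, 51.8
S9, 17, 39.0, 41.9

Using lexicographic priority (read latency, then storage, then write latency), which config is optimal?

S4

First minimize read latency: best is 11.0, kept {S3, S4}.
Then maximize storage: best is 23, kept {S3, S4}.
Then minimize write latency: best is 27.0, kept {S4}.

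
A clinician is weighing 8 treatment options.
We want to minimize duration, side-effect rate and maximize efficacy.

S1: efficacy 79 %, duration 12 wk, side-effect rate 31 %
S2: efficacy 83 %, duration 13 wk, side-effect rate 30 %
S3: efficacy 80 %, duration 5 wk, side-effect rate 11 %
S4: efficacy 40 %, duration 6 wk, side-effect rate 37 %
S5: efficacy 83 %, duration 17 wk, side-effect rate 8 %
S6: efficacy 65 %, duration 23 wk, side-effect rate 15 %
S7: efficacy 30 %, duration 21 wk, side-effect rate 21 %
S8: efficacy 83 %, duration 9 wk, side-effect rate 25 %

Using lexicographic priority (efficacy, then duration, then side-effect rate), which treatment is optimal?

First maximize efficacy: best is 83, kept {S2, S5, S8}.
Then minimize duration: best is 9, kept {S8}.

S8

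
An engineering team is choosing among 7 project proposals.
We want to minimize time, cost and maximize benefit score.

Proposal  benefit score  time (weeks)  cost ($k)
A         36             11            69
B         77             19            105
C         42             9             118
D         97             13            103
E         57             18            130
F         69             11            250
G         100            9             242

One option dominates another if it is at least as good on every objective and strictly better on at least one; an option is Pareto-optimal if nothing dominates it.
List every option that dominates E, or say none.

D: benefit score 97≥57, time 13≤18, cost 103≤130 — dominates E.
Others (A, B, C, F, G) are each worse than E on at least one objective.

D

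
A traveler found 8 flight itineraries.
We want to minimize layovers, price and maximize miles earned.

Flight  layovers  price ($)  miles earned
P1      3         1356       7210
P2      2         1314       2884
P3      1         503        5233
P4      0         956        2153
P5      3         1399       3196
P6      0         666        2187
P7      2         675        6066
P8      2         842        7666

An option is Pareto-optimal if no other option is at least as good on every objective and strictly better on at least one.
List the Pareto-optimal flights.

P1: dominated by P8 (layovers 2≤3, price 842≤1356, miles earned 7666≥7210).
P2: dominated by P3 (layovers 1≤2, price 503≤1314, miles earned 5233≥2884).
P3: not dominated (best price).
P4: dominated by P6 (layovers 0≤0, price 666≤956, miles earned 2187≥2153).
P5: dominated by P1 (layovers 3≤3, price 1356≤1399, miles earned 7210≥3196).
P6: not dominated.
P7: not dominated.
P8: not dominated (best miles earned).

P3, P6, P7, P8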